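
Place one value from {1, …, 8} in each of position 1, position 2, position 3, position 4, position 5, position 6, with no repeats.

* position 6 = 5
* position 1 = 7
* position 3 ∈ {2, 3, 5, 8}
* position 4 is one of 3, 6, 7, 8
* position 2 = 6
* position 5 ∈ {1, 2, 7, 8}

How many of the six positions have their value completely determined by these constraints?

position 1 has just one choice, so position 1 = 7. So position 4, position 5 can't be 7.
That leaves position 2 = 6. Remove 6 from position 4.
That leaves position 6 = 5. Eliminate 5 elsewhere: position 3.
Determined: position 1=7, position 2=6, position 6=5. The other positions each still have more than one consistent value. That makes 3.

3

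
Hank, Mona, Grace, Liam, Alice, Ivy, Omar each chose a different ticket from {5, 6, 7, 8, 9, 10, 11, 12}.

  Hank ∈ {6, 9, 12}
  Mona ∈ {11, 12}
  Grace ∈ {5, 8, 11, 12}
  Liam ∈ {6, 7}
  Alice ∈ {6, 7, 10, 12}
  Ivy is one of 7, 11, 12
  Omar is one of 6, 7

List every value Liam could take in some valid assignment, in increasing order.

6, 7

Liam and Omar share exactly the 2 values {6, 7}; by pigeonhole those values go to them, so strike 6, 7 from Hank, Alice, Ivy.
Mona and Ivy share exactly the 2 values {11, 12}; by pigeonhole those values go to them, so strike 11, 12 from Hank, Grace, Alice.
That leaves Hank = 9.
That leaves Alice = 10.
No further eliminations apply; Liam can still be any of 6, 7.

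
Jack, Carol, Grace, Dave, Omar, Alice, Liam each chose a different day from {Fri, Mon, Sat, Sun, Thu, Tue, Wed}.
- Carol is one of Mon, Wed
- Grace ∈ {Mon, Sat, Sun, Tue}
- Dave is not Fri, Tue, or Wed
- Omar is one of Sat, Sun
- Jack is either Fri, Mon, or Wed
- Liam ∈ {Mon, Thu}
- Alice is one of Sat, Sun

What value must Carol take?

The 7 variables draw from only 7 values {Fri, Mon, Sat, Sun, Thu, Tue, Wed}, so each is used; only Jack can be Fri, hence Jack = Fri.
Among the 6 still-open variables, Tue fits only Grace (and all 6 values in {Mon, Sat, Sun, Thu, Tue, Wed} must be used), so Grace = Tue.
The 5 still-open variables draw from only 5 values {Mon, Sat, Sun, Thu, Wed}, so each is used; only Carol can be Wed, hence Carol = Wed.

Wed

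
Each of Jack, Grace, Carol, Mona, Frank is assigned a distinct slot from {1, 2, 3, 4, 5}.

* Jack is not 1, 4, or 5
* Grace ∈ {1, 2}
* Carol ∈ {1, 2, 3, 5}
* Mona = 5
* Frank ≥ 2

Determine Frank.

4

Mona's domain is down to {5}, so Mona = 5. Strike 5 from Carol, Frank.
The 4 still-open variables draw from only 4 values {1, 2, 3, 4}, so each is used; only Frank can be 4, hence Frank = 4.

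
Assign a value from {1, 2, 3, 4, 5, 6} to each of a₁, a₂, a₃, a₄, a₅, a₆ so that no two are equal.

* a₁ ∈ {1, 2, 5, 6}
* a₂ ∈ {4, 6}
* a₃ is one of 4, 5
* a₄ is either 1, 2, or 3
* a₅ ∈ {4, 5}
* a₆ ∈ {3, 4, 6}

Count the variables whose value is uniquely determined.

a₃ and a₅ share exactly the 2 values {4, 5}; by pigeonhole those values go to them, so strike 4, 5 from a₁, a₂, a₆.
a₂'s domain is down to {6}, so a₂ = 6. Eliminate 6 elsewhere: a₁, a₆.
a₆ must be 3 (only option left). Eliminate 3 elsewhere: a₄.
Determined: a₂=6, a₆=3. The other variables each still have more than one consistent value. That makes 2.

2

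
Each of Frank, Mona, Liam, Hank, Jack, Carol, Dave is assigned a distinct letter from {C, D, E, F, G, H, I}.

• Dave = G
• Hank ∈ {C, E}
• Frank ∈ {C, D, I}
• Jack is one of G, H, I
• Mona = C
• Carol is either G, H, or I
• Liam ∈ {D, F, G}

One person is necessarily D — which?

Mona must be C (only option left). Eliminate C elsewhere: Frank, Hank.
That leaves Hank = E.
Dave's domain is down to {G}, so Dave = G. So Liam, Jack, Carol can't be G.
The 4 still-open variables draw from only 4 values {D, F, H, I}, so each is used; only Liam can be F, hence Liam = F.
The 3 still-open variables draw from only 3 values {D, H, I}, so each is used; only Frank can be D, hence Frank = D.

Frank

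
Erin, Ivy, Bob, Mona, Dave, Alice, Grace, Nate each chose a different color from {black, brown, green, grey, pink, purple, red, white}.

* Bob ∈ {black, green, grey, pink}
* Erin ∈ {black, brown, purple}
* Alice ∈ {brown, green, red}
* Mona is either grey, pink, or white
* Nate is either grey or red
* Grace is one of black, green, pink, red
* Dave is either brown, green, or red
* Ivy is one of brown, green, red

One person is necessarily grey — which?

Nate

Among the 8 variables, purple fits only Erin (and all 8 values in {black, brown, green, grey, pink, purple, red, white} must be used), so Erin = purple.
The 7 still-open variables draw from only 7 values {black, brown, green, grey, pink, red, white}, so each is used; only Mona can be white, hence Mona = white.
Ivy, Dave, Alice between them cover only {brown, green, red} — a naked triple. Remove those values from Bob, Grace, Nate.
So grey goes to Nate.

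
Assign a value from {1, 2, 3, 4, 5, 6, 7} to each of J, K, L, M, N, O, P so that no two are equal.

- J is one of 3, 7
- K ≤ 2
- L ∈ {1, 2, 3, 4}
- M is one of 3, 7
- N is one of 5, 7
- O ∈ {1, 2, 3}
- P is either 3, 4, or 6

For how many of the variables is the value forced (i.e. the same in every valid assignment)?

3

The 7 variables together cover exactly {1, 2, 3, 4, 5, 6, 7} — 7 values for 7 variables — and 5 appears only in N's list, so N = 5.
Among the 6 still-open variables, 6 fits only P (and all 6 values in {1, 2, 3, 4, 6, 7} must be used), so P = 6.
Among the 5 still-open variables, 4 fits only L (and all 5 values in {1, 2, 3, 4, 7} must be used), so L = 4.
J and M between them cover only {3, 7} — a naked pair. Remove those values from O.
Determined: L=4, N=5, P=6. The other variables each still have more than one consistent value. That makes 3.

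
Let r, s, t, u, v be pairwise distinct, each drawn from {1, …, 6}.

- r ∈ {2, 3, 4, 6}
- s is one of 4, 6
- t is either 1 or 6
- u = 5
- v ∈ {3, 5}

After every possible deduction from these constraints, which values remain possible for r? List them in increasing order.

2, 4, 6

u must be 5 (only option left). So v can't be 5.
That leaves v = 3. So r can't be 3.
No further eliminations apply; r can still be any of 2, 4, 6.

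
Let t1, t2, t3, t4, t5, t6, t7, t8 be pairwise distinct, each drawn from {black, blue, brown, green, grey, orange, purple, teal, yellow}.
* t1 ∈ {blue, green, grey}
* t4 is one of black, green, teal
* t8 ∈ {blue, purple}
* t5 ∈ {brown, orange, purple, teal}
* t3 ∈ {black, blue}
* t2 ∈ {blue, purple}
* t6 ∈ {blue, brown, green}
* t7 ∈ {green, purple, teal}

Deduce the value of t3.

Among the 8 variables, grey fits only t1 (and all 8 values in {black, blue, brown, green, grey, orange, purple, teal} must be used), so t1 = grey.
The 7 still-open variables together cover exactly {black, blue, brown, green, orange, purple, teal} — 7 values for 7 variables — and orange appears only in t5's list, so t5 = orange.
Among the 6 still-open variables, brown fits only t6 (and all 6 values in {black, blue, brown, green, purple, teal} must be used), so t6 = brown.
t2 and t8 share exactly the 2 values {blue, purple}; by pigeonhole those values go to them, so strike blue, purple from t3, t7.
So t3 = black.

black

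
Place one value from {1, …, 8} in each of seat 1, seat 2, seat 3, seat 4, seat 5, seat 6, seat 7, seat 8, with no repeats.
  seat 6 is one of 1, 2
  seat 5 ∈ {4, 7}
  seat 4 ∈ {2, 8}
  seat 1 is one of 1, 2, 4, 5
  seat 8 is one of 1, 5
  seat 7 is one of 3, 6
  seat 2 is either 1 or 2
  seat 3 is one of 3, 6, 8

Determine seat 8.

The 8 variables together cover exactly {1, 2, 3, 4, 5, 6, 7, 8} — 8 values for 8 variables — and 7 appears only in seat 5's list, so seat 5 = 7.
Among the 7 still-open variables, 4 fits only seat 1 (and all 7 values in {1, 2, 3, 4, 5, 6, 8} must be used), so seat 1 = 4.
The 6 still-open variables draw from only 6 values {1, 2, 3, 5, 6, 8}, so each is used; only seat 8 can be 5, hence seat 8 = 5.

5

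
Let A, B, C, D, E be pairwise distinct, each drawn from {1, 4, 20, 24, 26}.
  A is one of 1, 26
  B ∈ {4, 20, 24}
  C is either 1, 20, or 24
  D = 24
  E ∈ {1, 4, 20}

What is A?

D has just one choice, so D = 24. Remove 24 from B, C.
The 4 still-open variables together cover exactly {1, 4, 20, 26} — 4 values for 4 variables — and 26 appears only in A's list, so A = 26.

26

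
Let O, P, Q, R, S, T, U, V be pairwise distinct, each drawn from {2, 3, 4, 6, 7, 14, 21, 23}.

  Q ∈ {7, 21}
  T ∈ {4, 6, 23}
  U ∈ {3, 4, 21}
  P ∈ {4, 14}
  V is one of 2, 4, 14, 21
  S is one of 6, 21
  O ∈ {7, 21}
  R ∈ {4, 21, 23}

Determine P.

The 8 variables draw from only 8 values {2, 3, 4, 6, 7, 14, 21, 23}, so each is used; only V can be 2, hence V = 2.
Among the 7 still-open variables, 3 fits only U (and all 7 values in {3, 4, 6, 7, 14, 21, 23} must be used), so U = 3.
Among the 6 still-open variables, 14 fits only P (and all 6 values in {4, 6, 7, 14, 21, 23} must be used), so P = 14.

14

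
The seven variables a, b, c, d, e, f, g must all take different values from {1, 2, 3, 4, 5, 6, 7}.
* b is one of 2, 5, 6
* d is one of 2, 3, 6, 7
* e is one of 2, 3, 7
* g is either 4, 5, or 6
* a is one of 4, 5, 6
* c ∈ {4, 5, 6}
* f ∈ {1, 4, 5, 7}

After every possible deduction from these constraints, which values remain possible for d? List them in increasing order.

3, 7

Among the 7 variables, 1 fits only f (and all 7 values in {1, 2, 3, 4, 5, 6, 7} must be used), so f = 1.
The 3 variables a, c, g are confined to {4, 5, 6}, which locks those values in; drop them from b, d.
That leaves b = 2. So d, e can't be 2.
No further eliminations apply; d can still be any of 3, 7.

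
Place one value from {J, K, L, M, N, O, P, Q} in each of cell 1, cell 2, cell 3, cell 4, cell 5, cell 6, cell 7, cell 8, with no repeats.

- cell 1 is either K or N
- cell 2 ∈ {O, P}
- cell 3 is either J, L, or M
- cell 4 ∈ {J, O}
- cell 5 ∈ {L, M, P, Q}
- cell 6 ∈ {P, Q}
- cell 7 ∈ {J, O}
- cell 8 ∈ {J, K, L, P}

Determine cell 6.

The 8 variables together cover exactly {J, K, L, M, N, O, P, Q} — 8 values for 8 variables — and N appears only in cell 1's list, so cell 1 = N.
The 7 still-open variables draw from only 7 values {J, K, L, M, O, P, Q}, so each is used; only cell 8 can be K, hence cell 8 = K.
cell 4 and cell 7 between them cover only {J, O} — a naked pair. Remove those values from cell 2, cell 3.
cell 2 has just one choice, so cell 2 = P. Eliminate P elsewhere: cell 5, cell 6.
So cell 6 = Q.

Q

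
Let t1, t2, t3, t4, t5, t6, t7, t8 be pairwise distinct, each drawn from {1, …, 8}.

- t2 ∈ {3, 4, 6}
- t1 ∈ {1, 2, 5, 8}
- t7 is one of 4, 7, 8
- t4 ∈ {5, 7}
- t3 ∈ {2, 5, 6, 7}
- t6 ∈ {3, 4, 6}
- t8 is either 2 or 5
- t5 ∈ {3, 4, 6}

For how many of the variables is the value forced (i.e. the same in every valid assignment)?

2

The 8 variables together cover exactly {1, 2, 3, 4, 5, 6, 7, 8} — 8 values for 8 variables — and 1 appears only in t1's list, so t1 = 1.
The 7 still-open variables together cover exactly {2, 3, 4, 5, 6, 7, 8} — 7 values for 7 variables — and 8 appears only in t7's list, so t7 = 8.
t2, t5, t6 share exactly the 3 values {3, 4, 6}; by pigeonhole those values go to them, so strike 3, 4, 6 from t3.
Determined: t1=1, t7=8. The other variables each still have more than one consistent value. That makes 2.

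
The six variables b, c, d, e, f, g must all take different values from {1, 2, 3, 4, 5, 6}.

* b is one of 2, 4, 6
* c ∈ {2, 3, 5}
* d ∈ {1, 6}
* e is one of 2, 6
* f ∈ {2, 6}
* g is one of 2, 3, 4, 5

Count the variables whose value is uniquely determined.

Among the 6 variables, 1 fits only d (and all 6 values in {1, 2, 3, 4, 5, 6} must be used), so d = 1.
The 2 variables e and f are confined to {2, 6}, which locks those values in; drop them from b, c, g.
b must be 4 (only option left). Strike 4 from g.
Determined: b=4, d=1. The other variables each still have more than one consistent value. That makes 2.

2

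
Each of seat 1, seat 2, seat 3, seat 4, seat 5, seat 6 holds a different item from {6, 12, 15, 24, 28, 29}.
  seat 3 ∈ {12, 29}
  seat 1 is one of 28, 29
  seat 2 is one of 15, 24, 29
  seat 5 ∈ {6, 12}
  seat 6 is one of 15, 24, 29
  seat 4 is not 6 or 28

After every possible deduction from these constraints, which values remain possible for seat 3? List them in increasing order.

The 6 variables together cover exactly {6, 12, 15, 24, 28, 29} — 6 values for 6 variables — and 6 appears only in seat 5's list, so seat 5 = 6.
Among the 5 still-open variables, 28 fits only seat 1 (and all 5 values in {12, 15, 24, 28, 29} must be used), so seat 1 = 28.
No further eliminations apply; seat 3 can still be any of 12, 29.

12, 29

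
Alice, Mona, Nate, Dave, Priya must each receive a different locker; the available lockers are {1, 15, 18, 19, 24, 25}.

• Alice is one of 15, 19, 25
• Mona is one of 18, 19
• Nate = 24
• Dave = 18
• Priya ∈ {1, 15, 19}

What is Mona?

Nate has just one choice, so Nate = 24.
Dave has just one choice, so Dave = 18. So Mona can't be 18.
So Mona = 19.

19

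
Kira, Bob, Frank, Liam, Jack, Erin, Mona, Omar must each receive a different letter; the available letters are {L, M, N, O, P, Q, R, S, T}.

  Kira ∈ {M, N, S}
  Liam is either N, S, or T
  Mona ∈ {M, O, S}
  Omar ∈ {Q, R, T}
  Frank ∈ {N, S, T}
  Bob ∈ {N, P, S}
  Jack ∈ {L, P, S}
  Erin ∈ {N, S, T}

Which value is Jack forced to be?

Frank, Liam, Erin between them cover only {N, S, T} — a naked triple. Remove those values from Kira, Bob, Jack, Mona, Omar.
Kira's domain is down to {M}, so Kira = M. Eliminate M elsewhere: Mona.
Bob's domain is down to {P}, so Bob = P. So Jack can't be P.
So Jack = L.

L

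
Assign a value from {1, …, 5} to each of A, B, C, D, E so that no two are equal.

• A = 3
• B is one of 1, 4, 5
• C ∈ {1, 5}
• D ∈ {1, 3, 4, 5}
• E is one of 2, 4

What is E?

A has just one choice, so A = 3. Remove 3 from D.
The 4 still-open variables together cover exactly {1, 2, 4, 5} — 4 values for 4 variables — and 2 appears only in E's list, so E = 2.

2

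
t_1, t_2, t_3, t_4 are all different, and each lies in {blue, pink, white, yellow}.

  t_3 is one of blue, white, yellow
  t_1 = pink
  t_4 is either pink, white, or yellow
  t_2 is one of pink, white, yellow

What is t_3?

t_1 must be pink (only option left). Strike pink from t_2, t_4.
The 3 still-open variables together cover exactly {blue, white, yellow} — 3 values for 3 variables — and blue appears only in t_3's list, so t_3 = blue.

blue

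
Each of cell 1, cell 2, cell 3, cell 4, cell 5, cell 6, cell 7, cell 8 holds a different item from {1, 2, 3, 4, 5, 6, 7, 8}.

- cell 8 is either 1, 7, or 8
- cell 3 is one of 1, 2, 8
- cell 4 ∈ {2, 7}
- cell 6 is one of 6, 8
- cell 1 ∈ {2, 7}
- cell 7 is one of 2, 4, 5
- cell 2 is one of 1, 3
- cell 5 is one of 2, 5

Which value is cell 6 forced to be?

6

The 8 variables draw from only 8 values {1, 2, 3, 4, 5, 6, 7, 8}, so each is used; only cell 2 can be 3, hence cell 2 = 3.
Among the 7 still-open variables, 4 fits only cell 7 (and all 7 values in {1, 2, 4, 5, 6, 7, 8} must be used), so cell 7 = 4.
The 6 still-open variables together cover exactly {1, 2, 5, 6, 7, 8} — 6 values for 6 variables — and 5 appears only in cell 5's list, so cell 5 = 5.
Among the 5 still-open variables, 6 fits only cell 6 (and all 5 values in {1, 2, 6, 7, 8} must be used), so cell 6 = 6.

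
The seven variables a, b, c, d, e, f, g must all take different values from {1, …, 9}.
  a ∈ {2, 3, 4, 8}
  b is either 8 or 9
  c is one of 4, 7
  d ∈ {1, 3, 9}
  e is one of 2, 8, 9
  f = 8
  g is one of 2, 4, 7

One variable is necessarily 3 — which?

f's domain is down to {8}, so f = 8. Eliminate 8 elsewhere: a, b, e.
That leaves b = 9. Eliminate 9 elsewhere: d, e.
That leaves e = 2. Eliminate 2 elsewhere: a, g.
The 4 still-open variables together cover exactly {1, 3, 4, 7} — 4 values for 4 variables — and 1 appears only in d's list, so d = 1.
The 3 still-open variables together cover exactly {3, 4, 7} — 3 values for 3 variables — and 3 appears only in a's list, so a = 3.

a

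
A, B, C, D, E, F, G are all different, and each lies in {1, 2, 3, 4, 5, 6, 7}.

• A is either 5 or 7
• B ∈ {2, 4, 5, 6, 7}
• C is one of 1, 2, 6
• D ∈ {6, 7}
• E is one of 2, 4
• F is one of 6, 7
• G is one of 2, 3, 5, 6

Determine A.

5

The 7 variables together cover exactly {1, 2, 3, 4, 5, 6, 7} — 7 values for 7 variables — and 1 appears only in C's list, so C = 1.
The 6 still-open variables draw from only 6 values {2, 3, 4, 5, 6, 7}, so each is used; only G can be 3, hence G = 3.
D and F between them cover only {6, 7} — a naked pair. Remove those values from A, B.
So A = 5.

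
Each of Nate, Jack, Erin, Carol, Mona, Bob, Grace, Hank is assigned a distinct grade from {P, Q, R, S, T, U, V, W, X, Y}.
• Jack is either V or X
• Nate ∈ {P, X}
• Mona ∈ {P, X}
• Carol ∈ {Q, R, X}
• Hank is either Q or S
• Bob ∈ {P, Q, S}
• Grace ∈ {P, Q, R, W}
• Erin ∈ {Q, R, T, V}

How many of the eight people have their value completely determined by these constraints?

4

The 8 variables together cover exactly {P, Q, R, S, T, V, W, X} — 8 values for 8 variables — and T appears only in Erin's list, so Erin = T.
Among the 7 still-open variables, V fits only Jack (and all 7 values in {P, Q, R, S, V, W, X} must be used), so Jack = V.
The 6 still-open variables together cover exactly {P, Q, R, S, W, X} — 6 values for 6 variables — and W appears only in Grace's list, so Grace = W.
The 5 still-open variables draw from only 5 values {P, Q, R, S, X}, so each is used; only Carol can be R, hence Carol = R.
The 2 variables Nate and Mona are confined to {P, X}, which locks those values in; drop them from Bob.
Determined: Jack=V, Erin=T, Carol=R, Grace=W. The other people each still have more than one consistent value. That makes 4.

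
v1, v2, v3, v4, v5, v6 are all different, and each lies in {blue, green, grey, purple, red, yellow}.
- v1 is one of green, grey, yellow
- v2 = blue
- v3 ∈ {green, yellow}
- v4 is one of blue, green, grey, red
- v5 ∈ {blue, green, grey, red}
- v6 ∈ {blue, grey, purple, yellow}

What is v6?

purple

v2 has just one choice, so v2 = blue. Strike blue from v4, v5, v6.
The 5 still-open variables together cover exactly {green, grey, purple, red, yellow} — 5 values for 5 variables — and purple appears only in v6's list, so v6 = purple.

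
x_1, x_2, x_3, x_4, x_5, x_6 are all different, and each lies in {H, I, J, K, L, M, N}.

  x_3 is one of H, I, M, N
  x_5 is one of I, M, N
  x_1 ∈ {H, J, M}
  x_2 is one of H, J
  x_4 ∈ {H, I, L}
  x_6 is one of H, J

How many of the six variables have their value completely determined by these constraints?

2

The 6 variables draw from only 6 values {H, I, J, L, M, N}, so each is used; only x_4 can be L, hence x_4 = L.
The 2 variables x_2 and x_6 are confined to {H, J}, which locks those values in; drop them from x_1, x_3.
That leaves x_1 = M. So x_3, x_5 can't be M.
Determined: x_1=M, x_4=L. The other variables each still have more than one consistent value. That makes 2.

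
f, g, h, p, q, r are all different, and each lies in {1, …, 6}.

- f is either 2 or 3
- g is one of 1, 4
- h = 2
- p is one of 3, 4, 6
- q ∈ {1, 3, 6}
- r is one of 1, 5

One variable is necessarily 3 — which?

f

h's domain is down to {2}, so h = 2. Strike 2 from f.
So 3 goes to f.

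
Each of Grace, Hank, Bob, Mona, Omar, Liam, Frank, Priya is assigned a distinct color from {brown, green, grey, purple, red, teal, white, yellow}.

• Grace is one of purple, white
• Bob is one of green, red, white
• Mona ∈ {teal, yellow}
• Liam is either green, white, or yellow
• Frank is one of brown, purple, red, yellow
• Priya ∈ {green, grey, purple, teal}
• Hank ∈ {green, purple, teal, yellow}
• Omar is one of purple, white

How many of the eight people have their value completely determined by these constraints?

3

Among the 8 variables, brown fits only Frank (and all 8 values in {brown, green, grey, purple, red, teal, white, yellow} must be used), so Frank = brown.
Among the 7 still-open variables, grey fits only Priya (and all 7 values in {green, grey, purple, red, teal, white, yellow} must be used), so Priya = grey.
Among the 6 still-open variables, red fits only Bob (and all 6 values in {green, purple, red, teal, white, yellow} must be used), so Bob = red.
The 2 variables Grace and Omar are confined to {purple, white}, which locks those values in; drop them from Hank, Liam.
Determined: Bob=red, Frank=brown, Priya=grey. The other people each still have more than one consistent value. That makes 3.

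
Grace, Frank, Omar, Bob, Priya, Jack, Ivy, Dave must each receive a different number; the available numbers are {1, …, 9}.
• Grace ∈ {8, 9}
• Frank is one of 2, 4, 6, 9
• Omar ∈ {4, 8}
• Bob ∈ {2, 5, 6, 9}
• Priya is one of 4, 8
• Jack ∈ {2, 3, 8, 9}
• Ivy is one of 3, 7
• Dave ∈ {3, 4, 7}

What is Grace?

Among the 8 variables, 5 fits only Bob (and all 8 values in {2, 3, 4, 5, 6, 7, 8, 9} must be used), so Bob = 5.
The 7 still-open variables together cover exactly {2, 3, 4, 6, 7, 8, 9} — 7 values for 7 variables — and 6 appears only in Frank's list, so Frank = 6.
Among the 6 still-open variables, 2 fits only Jack (and all 6 values in {2, 3, 4, 7, 8, 9} must be used), so Jack = 2.
Among the 5 still-open variables, 9 fits only Grace (and all 5 values in {3, 4, 7, 8, 9} must be used), so Grace = 9.

9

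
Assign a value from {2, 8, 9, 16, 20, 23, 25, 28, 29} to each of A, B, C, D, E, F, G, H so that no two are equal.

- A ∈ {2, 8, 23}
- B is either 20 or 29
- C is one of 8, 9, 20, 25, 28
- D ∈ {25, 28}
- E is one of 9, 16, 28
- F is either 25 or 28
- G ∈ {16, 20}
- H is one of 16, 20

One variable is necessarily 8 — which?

C

D and F between them cover only {25, 28} — a naked pair. Remove those values from C, E.
G and H between them cover only {16, 20} — a naked pair. Remove those values from B, C, E.
That leaves B = 29.
E has just one choice, so E = 9. So C can't be 9.
So 8 goes to C.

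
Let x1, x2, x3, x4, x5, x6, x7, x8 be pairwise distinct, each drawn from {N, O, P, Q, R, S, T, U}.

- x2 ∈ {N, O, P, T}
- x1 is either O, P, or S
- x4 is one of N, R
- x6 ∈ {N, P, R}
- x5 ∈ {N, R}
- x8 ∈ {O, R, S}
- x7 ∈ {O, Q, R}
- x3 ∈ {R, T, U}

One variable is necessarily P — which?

The 8 variables together cover exactly {N, O, P, Q, R, S, T, U} — 8 values for 8 variables — and Q appears only in x7's list, so x7 = Q.
The 7 still-open variables draw from only 7 values {N, O, P, R, S, T, U}, so each is used; only x3 can be U, hence x3 = U.
Among the 6 still-open variables, T fits only x2 (and all 6 values in {N, O, P, R, S, T} must be used), so x2 = T.
x4 and x5 share exactly the 2 values {N, R}; by pigeonhole those values go to them, so strike N, R from x6, x8.
So P goes to x6.

x6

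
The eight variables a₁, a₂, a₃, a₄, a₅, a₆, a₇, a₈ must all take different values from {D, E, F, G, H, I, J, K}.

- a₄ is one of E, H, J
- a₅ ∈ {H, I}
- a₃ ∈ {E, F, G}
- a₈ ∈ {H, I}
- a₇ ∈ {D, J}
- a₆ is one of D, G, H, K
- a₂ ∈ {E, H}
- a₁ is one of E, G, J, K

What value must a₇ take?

Among the 8 variables, F fits only a₃ (and all 8 values in {D, E, F, G, H, I, J, K} must be used), so a₃ = F.
The 2 variables a₅ and a₈ are confined to {H, I}, which locks those values in; drop them from a₂, a₄, a₆.
That leaves a₂ = E. Strike E from a₁, a₄.
That leaves a₄ = J. So a₁, a₇ can't be J.
So a₇ = D.

D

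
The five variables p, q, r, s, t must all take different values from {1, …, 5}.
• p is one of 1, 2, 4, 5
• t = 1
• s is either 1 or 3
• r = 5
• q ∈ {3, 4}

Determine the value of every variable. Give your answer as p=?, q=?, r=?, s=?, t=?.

p=2, q=4, r=5, s=3, t=1

r must be 5 (only option left). Eliminate 5 elsewhere: p.
t has just one choice, so t = 1. So p, s can't be 1.
s's domain is down to {3}, so s = 3. Eliminate 3 elsewhere: q.
q has just one choice, so q = 4. Remove 4 from p.
That leaves p = 2.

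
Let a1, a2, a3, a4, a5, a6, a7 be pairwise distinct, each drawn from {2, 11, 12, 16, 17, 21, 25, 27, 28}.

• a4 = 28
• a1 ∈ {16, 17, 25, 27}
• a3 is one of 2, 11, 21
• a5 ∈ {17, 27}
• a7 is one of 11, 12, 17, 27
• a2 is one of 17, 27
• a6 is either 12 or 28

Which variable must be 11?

a4 has just one choice, so a4 = 28. Strike 28 from a6.
a6's domain is down to {12}, so a6 = 12. So a7 can't be 12.
a2 and a5 share exactly the 2 values {17, 27}; by pigeonhole those values go to them, so strike 17, 27 from a1, a7.
So 11 goes to a7.

a7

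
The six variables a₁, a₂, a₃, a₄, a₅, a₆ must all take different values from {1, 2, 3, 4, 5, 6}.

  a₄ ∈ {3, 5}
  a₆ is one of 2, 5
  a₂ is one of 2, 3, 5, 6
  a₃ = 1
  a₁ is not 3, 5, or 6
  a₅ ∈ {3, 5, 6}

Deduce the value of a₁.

4

a₃'s domain is down to {1}, so a₃ = 1. So a₁ can't be 1.
The 5 still-open variables draw from only 5 values {2, 3, 4, 5, 6}, so each is used; only a₁ can be 4, hence a₁ = 4.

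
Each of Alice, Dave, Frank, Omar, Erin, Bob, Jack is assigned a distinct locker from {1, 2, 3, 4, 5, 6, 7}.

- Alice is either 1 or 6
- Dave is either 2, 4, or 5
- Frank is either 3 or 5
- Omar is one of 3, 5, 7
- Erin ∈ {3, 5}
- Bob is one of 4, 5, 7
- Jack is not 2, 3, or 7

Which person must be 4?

Bob

The 7 variables draw from only 7 values {1, 2, 3, 4, 5, 6, 7}, so each is used; only Dave can be 2, hence Dave = 2.
The 2 variables Frank and Erin are confined to {3, 5}, which locks those values in; drop them from Omar, Bob, Jack.
Omar has just one choice, so Omar = 7. Remove 7 from Bob.
So 4 goes to Bob.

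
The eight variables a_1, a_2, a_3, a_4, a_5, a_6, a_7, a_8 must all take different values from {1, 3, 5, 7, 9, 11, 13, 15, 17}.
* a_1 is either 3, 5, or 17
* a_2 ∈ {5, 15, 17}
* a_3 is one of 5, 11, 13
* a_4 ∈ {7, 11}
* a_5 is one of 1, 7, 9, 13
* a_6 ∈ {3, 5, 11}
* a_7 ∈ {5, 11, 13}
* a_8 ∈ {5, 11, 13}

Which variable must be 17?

a_1

a_3, a_7, a_8 share exactly the 3 values {5, 11, 13}; by pigeonhole those values go to them, so strike 5, 11, 13 from a_1, a_2, a_4, a_5, a_6.
a_4's domain is down to {7}, so a_4 = 7. So a_5 can't be 7.
That leaves a_6 = 3. Eliminate 3 elsewhere: a_1.
So 17 goes to a_1.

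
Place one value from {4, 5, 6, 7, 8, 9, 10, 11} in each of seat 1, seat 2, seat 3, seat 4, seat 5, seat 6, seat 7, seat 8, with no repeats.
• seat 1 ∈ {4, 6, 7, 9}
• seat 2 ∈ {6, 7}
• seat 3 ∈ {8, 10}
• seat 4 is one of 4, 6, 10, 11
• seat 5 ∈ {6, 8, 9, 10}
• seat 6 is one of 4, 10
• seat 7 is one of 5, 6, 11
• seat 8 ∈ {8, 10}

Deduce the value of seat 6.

Among the 8 variables, 5 fits only seat 7 (and all 8 values in {4, 5, 6, 7, 8, 9, 10, 11} must be used), so seat 7 = 5.
The 7 still-open variables draw from only 7 values {4, 6, 7, 8, 9, 10, 11}, so each is used; only seat 4 can be 11, hence seat 4 = 11.
The 2 variables seat 3 and seat 8 are confined to {8, 10}, which locks those values in; drop them from seat 5, seat 6.
So seat 6 = 4.

4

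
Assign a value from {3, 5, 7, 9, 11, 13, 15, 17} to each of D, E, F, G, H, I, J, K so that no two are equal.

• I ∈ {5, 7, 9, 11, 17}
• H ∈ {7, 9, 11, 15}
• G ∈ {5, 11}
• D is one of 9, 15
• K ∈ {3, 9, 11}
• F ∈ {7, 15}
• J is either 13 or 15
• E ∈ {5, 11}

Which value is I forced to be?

17

The 8 variables draw from only 8 values {3, 5, 7, 9, 11, 13, 15, 17}, so each is used; only K can be 3, hence K = 3.
The 7 still-open variables together cover exactly {5, 7, 9, 11, 13, 15, 17} — 7 values for 7 variables — and 13 appears only in J's list, so J = 13.
The 6 still-open variables draw from only 6 values {5, 7, 9, 11, 15, 17}, so each is used; only I can be 17, hence I = 17.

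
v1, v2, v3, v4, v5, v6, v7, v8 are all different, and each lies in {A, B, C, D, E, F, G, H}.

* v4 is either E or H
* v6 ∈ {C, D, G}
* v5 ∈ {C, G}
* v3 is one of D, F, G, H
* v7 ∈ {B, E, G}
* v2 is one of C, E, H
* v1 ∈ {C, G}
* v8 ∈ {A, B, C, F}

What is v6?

The 8 variables draw from only 8 values {A, B, C, D, E, F, G, H}, so each is used; only v8 can be A, hence v8 = A.
The 7 still-open variables together cover exactly {B, C, D, E, F, G, H} — 7 values for 7 variables — and B appears only in v7's list, so v7 = B.
The 6 still-open variables draw from only 6 values {C, D, E, F, G, H}, so each is used; only v3 can be F, hence v3 = F.
The 5 still-open variables together cover exactly {C, D, E, G, H} — 5 values for 5 variables — and D appears only in v6's list, so v6 = D.

D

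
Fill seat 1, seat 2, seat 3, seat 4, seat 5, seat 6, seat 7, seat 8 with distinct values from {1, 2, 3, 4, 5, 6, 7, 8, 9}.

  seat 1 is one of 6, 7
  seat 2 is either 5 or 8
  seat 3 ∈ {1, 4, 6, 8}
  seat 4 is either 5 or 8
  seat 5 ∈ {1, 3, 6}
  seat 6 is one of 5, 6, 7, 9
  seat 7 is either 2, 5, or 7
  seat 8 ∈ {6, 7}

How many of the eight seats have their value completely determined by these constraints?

2

The 2 variables seat 1 and seat 8 are confined to {6, 7}, which locks those values in; drop them from seat 3, seat 5, seat 6, seat 7.
seat 2 and seat 4 share exactly the 2 values {5, 8}; by pigeonhole those values go to them, so strike 5, 8 from seat 3, seat 6, seat 7.
seat 6 must be 9 (only option left).
seat 7 has just one choice, so seat 7 = 2.
Determined: seat 6=9, seat 7=2. The other seats each still have more than one consistent value. That makes 2.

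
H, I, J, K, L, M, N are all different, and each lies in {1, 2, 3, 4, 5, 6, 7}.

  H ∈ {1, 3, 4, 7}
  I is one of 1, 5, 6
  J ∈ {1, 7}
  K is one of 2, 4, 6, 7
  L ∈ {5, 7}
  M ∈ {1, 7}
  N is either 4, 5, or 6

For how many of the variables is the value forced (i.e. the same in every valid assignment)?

Among the 7 variables, 2 fits only K (and all 7 values in {1, 2, 3, 4, 5, 6, 7} must be used), so K = 2.
The 6 still-open variables together cover exactly {1, 3, 4, 5, 6, 7} — 6 values for 6 variables — and 3 appears only in H's list, so H = 3.
The 5 still-open variables together cover exactly {1, 4, 5, 6, 7} — 5 values for 5 variables — and 4 appears only in N's list, so N = 4.
Among the 4 still-open variables, 6 fits only I (and all 4 values in {1, 5, 6, 7} must be used), so I = 6.
The 3 still-open variables together cover exactly {1, 5, 7} — 3 values for 3 variables — and 5 appears only in L's list, so L = 5.
Determined: H=3, I=6, K=2, L=5, N=4. The other variables each still have more than one consistent value. That makes 5.

5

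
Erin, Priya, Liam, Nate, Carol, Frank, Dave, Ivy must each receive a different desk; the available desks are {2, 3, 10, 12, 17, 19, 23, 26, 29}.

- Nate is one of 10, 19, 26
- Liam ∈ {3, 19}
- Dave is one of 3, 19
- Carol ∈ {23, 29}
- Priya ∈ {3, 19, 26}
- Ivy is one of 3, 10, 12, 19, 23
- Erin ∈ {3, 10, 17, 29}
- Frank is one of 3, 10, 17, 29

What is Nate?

10

Among the 8 variables, 12 fits only Ivy (and all 8 values in {3, 10, 12, 17, 19, 23, 26, 29} must be used), so Ivy = 12.
The 7 still-open variables draw from only 7 values {3, 10, 17, 19, 23, 26, 29}, so each is used; only Carol can be 23, hence Carol = 23.
The 2 variables Liam and Dave are confined to {3, 19}, which locks those values in; drop them from Erin, Priya, Nate, Frank.
Priya has just one choice, so Priya = 26. Remove 26 from Nate.
So Nate = 10.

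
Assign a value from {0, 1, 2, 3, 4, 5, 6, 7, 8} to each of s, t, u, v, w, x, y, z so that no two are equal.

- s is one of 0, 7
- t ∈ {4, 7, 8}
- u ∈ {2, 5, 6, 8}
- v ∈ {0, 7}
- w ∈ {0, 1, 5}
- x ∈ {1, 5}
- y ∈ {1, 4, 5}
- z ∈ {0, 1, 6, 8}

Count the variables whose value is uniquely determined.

The 8 variables together cover exactly {0, 1, 2, 4, 5, 6, 7, 8} — 8 values for 8 variables — and 2 appears only in u's list, so u = 2.
Among the 7 still-open variables, 6 fits only z (and all 7 values in {0, 1, 4, 5, 6, 7, 8} must be used), so z = 6.
Among the 6 still-open variables, 8 fits only t (and all 6 values in {0, 1, 4, 5, 7, 8} must be used), so t = 8.
The 5 still-open variables draw from only 5 values {0, 1, 4, 5, 7}, so each is used; only y can be 4, hence y = 4.
s and v between them cover only {0, 7} — a naked pair. Remove those values from w.
Determined: t=8, u=2, y=4, z=6. The other variables each still have more than one consistent value. That makes 4.

4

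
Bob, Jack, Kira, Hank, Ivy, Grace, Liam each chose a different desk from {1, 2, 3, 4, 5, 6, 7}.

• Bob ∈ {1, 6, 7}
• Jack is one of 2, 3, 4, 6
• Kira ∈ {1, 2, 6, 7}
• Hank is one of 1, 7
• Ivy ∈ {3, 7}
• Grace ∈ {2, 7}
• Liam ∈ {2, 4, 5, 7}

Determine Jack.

4

The 7 variables together cover exactly {1, 2, 3, 4, 5, 6, 7} — 7 values for 7 variables — and 5 appears only in Liam's list, so Liam = 5.
Among the 6 still-open variables, 4 fits only Jack (and all 6 values in {1, 2, 3, 4, 6, 7} must be used), so Jack = 4.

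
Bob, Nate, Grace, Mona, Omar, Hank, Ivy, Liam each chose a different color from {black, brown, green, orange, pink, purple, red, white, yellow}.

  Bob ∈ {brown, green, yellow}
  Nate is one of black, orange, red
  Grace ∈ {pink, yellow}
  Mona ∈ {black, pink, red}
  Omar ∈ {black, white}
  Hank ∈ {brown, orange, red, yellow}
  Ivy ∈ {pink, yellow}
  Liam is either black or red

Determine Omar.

white

Among the 8 variables, green fits only Bob (and all 8 values in {black, brown, green, orange, pink, red, white, yellow} must be used), so Bob = green.
The 7 still-open variables together cover exactly {black, brown, orange, pink, red, white, yellow} — 7 values for 7 variables — and brown appears only in Hank's list, so Hank = brown.
The 6 still-open variables together cover exactly {black, orange, pink, red, white, yellow} — 6 values for 6 variables — and orange appears only in Nate's list, so Nate = orange.
Among the 5 still-open variables, white fits only Omar (and all 5 values in {black, pink, red, white, yellow} must be used), so Omar = white.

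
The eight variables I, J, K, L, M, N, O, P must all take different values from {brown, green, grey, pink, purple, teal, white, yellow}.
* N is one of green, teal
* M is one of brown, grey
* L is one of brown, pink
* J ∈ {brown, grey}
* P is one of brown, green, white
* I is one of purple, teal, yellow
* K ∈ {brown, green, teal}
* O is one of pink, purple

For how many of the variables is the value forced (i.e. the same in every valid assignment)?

4

The 8 variables draw from only 8 values {brown, green, grey, pink, purple, teal, white, yellow}, so each is used; only P can be white, hence P = white.
Among the 7 still-open variables, yellow fits only I (and all 7 values in {brown, green, grey, pink, purple, teal, yellow} must be used), so I = yellow.
The 6 still-open variables together cover exactly {brown, green, grey, pink, purple, teal} — 6 values for 6 variables — and purple appears only in O's list, so O = purple.
The 5 still-open variables draw from only 5 values {brown, green, grey, pink, teal}, so each is used; only L can be pink, hence L = pink.
J and M share exactly the 2 values {brown, grey}; by pigeonhole those values go to them, so strike brown, grey from K.
Determined: I=yellow, L=pink, O=purple, P=white. The other variables each still have more than one consistent value. That makes 4.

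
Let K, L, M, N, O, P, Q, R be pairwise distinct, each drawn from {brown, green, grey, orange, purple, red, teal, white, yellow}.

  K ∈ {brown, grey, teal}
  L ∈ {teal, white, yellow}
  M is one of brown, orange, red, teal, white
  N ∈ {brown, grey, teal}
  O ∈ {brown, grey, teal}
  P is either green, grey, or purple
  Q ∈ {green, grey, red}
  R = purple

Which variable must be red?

Q

R has just one choice, so R = purple. Remove purple from P.
K, N, O share exactly the 3 values {brown, grey, teal}; by pigeonhole those values go to them, so strike brown, grey, teal from L, M, P, Q.
P has just one choice, so P = green. Strike green from Q.
So red goes to Q.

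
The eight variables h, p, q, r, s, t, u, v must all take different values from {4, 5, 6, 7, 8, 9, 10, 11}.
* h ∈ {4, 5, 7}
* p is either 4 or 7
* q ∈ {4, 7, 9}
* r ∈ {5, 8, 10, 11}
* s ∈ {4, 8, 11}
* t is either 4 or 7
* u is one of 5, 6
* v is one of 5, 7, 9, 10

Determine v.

The 8 variables together cover exactly {4, 5, 6, 7, 8, 9, 10, 11} — 8 values for 8 variables — and 6 appears only in u's list, so u = 6.
The 2 variables p and t are confined to {4, 7}, which locks those values in; drop them from h, q, s, v.
h must be 5 (only option left). Eliminate 5 elsewhere: r, v.
q must be 9 (only option left). Eliminate 9 elsewhere: v.
So v = 10.

10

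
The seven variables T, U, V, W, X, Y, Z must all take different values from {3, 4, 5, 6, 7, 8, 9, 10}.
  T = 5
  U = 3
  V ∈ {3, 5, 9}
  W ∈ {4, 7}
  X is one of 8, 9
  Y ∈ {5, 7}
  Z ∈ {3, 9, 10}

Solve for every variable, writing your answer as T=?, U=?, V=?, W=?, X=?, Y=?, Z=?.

T has just one choice, so T = 5. Eliminate 5 elsewhere: V, Y.
U must be 3 (only option left). Eliminate 3 elsewhere: V, Z.
V has just one choice, so V = 9. Strike 9 from X, Z.
X's domain is down to {8}, so X = 8.
Y has just one choice, so Y = 7. Eliminate 7 elsewhere: W.
That leaves Z = 10.
W's domain is down to {4}, so W = 4.

T=5, U=3, V=9, W=4, X=8, Y=7, Z=10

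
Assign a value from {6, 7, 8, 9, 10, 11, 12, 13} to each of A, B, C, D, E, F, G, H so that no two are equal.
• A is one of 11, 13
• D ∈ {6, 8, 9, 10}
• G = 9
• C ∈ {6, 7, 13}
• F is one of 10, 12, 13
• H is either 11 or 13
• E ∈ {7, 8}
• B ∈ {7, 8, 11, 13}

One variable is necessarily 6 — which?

C

G must be 9 (only option left). So D can't be 9.
Among the 7 still-open variables, 12 fits only F (and all 7 values in {6, 7, 8, 10, 11, 12, 13} must be used), so F = 12.
Among the 6 still-open variables, 10 fits only D (and all 6 values in {6, 7, 8, 10, 11, 13} must be used), so D = 10.
The 5 still-open variables together cover exactly {6, 7, 8, 11, 13} — 5 values for 5 variables — and 6 appears only in C's list, so C = 6.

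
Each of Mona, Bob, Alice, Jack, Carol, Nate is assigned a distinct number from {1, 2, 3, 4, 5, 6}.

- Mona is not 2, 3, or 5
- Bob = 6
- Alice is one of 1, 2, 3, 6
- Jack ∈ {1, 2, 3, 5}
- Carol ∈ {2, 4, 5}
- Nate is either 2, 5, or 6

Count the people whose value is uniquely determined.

Bob has just one choice, so Bob = 6. Remove 6 from Mona, Alice, Nate.
Determined: Bob=6. The other people each still have more than one consistent value. That makes 1.

1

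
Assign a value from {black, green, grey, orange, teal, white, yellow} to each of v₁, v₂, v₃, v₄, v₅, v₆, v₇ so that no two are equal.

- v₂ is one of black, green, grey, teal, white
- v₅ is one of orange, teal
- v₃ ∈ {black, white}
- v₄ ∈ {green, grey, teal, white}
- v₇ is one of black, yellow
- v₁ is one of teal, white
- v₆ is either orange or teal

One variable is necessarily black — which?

The 7 variables draw from only 7 values {black, green, grey, orange, teal, white, yellow}, so each is used; only v₇ can be yellow, hence v₇ = yellow.
v₅ and v₆ share exactly the 2 values {orange, teal}; by pigeonhole those values go to them, so strike orange, teal from v₁, v₂, v₄.
v₁'s domain is down to {white}, so v₁ = white. Eliminate white elsewhere: v₂, v₃, v₄.
So black goes to v₃.

v₃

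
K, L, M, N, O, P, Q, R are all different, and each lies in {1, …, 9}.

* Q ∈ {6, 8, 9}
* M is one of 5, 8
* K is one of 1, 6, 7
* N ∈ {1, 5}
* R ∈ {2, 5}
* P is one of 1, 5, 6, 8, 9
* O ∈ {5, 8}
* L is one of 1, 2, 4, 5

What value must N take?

Among the 8 variables, 4 fits only L (and all 8 values in {1, 2, 4, 5, 6, 7, 8, 9} must be used), so L = 4.
The 7 still-open variables draw from only 7 values {1, 2, 5, 6, 7, 8, 9}, so each is used; only R can be 2, hence R = 2.
Among the 6 still-open variables, 7 fits only K (and all 6 values in {1, 5, 6, 7, 8, 9} must be used), so K = 7.
M and O between them cover only {5, 8} — a naked pair. Remove those values from N, P, Q.
So N = 1.

1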